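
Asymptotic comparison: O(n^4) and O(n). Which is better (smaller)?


linear grows slower than quartic
O(n) is asymptotically smaller; O(n^4) grows faster


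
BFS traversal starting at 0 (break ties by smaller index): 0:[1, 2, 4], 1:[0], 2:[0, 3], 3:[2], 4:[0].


BFS queue: start with [0]
Visit order: [0, 1, 2, 4, 3]


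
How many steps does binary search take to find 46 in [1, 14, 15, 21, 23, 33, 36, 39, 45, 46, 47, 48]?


Search for 46:
[0,11] mid=5 arr[5]=33
[6,11] mid=8 arr[8]=45
[9,11] mid=10 arr[10]=47
[9,9] mid=9 arr[9]=46
Total: 4 comparisons


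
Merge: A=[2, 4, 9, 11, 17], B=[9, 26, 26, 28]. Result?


Compare heads, take smaller each step.
Merged: [2, 4, 9, 9, 11, 17, 26, 26, 28]


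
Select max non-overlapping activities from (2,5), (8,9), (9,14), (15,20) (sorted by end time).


Greedy: pick earliest-ending, then skip overlaps.
Selected (4 activities): [(2, 5), (8, 9), (9, 14), (15, 20)]


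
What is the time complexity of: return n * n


Analysis: constant-time operation, no loop
Complexity: O(1)


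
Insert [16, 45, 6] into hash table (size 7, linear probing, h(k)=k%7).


Insertions: 16->slot 2; 45->slot 3; 6->slot 6
Table: [None, None, 16, 45, None, None, 6]


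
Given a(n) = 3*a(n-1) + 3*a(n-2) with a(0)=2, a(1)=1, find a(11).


Build bottom-up:
...a(9)=91206, a(10)=345789, a(11)=3*345789+3*91206=1310985


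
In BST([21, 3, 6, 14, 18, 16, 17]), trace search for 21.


BST root = 21
Search for 21: compare at each node
Path: [21]


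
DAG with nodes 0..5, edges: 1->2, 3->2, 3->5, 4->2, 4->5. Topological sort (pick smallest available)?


Kahn's algorithm, process smallest node first
Order: [0, 1, 3, 4, 2, 5]


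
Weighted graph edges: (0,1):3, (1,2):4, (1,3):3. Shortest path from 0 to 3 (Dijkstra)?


Dijkstra from 0:
Distances: {0: 0, 1: 3, 2: 7, 3: 6}
Shortest distance to 3 = 6, path = [0, 1, 3]


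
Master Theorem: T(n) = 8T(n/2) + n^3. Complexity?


a=8, b=2, c=3. log_2(8)=3 = c=3. Case 2: O(n^c log n) = O(n^3 log n)
Complexity: O(n^3 log n)


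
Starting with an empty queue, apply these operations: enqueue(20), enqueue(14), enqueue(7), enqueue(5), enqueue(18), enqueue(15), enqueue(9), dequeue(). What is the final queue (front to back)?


enqueue(20) -> [20]
enqueue(14) -> [20, 14]
enqueue(7) -> [20, 14, 7]
enqueue(5) -> [20, 14, 7, 5]
enqueue(18) -> [20, 14, 7, 5, 18]
enqueue(15) -> [20, 14, 7, 5, 18, 15]
enqueue(9) -> [20, 14, 7, 5, 18, 15, 9]
dequeue() returns 20 -> [14, 7, 5, 18, 15, 9]
Final queue (front to back): [14, 7, 5, 18, 15, 9]


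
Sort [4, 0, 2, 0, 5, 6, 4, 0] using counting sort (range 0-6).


Count array: [3, 0, 1, 0, 2, 1, 1]
Reconstruct: [0, 0, 0, 2, 4, 4, 5, 6]


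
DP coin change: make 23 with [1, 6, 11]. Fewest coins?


dp[0]=0; dp[i]=1+min(dp[i-c] for c in coins)
...dp[18]=3, dp[19]=4, dp[20]=5, dp[21]=6, dp[22]=2, dp[23]=3
Minimum coins for 23 = 3


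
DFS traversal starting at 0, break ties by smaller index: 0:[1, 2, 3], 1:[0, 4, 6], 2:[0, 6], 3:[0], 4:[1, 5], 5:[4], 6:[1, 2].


DFS stack-based: start with [0]
Visit order: [0, 1, 4, 5, 6, 2, 3]


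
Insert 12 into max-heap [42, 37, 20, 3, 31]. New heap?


Append 12: [42, 37, 20, 3, 31, 12]
Bubble up: no swaps needed
Result: [42, 37, 20, 3, 31, 12]


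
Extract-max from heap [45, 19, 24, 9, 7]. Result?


Max = 45
Replace root with last, heapify down
Resulting heap: [24, 19, 7, 9]


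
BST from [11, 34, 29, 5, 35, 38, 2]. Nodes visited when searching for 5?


BST root = 11
Search for 5: compare at each node
Path: [11, 5]


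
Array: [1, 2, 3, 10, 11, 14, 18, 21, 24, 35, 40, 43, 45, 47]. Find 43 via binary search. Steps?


Search for 43:
[0,13] mid=6 arr[6]=18
[7,13] mid=10 arr[10]=40
[11,13] mid=12 arr[12]=45
[11,11] mid=11 arr[11]=43
Total: 4 comparisons


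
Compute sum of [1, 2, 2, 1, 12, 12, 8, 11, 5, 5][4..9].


Prefix sums: [0, 1, 3, 5, 6, 18, 30, 38, 49, 54, 59]
Sum[4..9] = prefix[10] - prefix[4] = 59 - 6 = 53


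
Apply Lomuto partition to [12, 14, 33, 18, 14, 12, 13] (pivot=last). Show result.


Elements <= 13 go left of pivot.
Result: [12, 12, 13, 18, 14, 14, 33], pivot at index 2


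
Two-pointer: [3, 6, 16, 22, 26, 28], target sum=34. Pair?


Two pointers: lo=0, hi=5
Found pair: (6, 28) summing to 34


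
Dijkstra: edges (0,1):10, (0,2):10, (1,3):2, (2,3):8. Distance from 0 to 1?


Dijkstra from 0:
Distances: {0: 0, 1: 10, 2: 10, 3: 12}
Shortest distance to 1 = 10, path = [0, 1]


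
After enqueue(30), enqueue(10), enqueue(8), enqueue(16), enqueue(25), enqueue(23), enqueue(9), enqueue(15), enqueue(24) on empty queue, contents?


enqueue(30) -> [30]
enqueue(10) -> [30, 10]
enqueue(8) -> [30, 10, 8]
enqueue(16) -> [30, 10, 8, 16]
enqueue(25) -> [30, 10, 8, 16, 25]
enqueue(23) -> [30, 10, 8, 16, 25, 23]
enqueue(9) -> [30, 10, 8, 16, 25, 23, 9]
enqueue(15) -> [30, 10, 8, 16, 25, 23, 9, 15]
enqueue(24) -> [30, 10, 8, 16, 25, 23, 9, 15, 24]
Final queue (front to back): [30, 10, 8, 16, 25, 23, 9, 15, 24]


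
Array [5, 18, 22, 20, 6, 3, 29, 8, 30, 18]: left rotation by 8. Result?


Left rotate by 8: [30, 18, 5, 18, 22, 20, 6, 3, 29, 8]


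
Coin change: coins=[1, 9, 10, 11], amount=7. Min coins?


dp[0]=0; dp[i]=1+min(dp[i-c] for c in coins)
...dp[2]=2, dp[3]=3, dp[4]=4, dp[5]=5, dp[6]=6, dp[7]=7
Minimum coins for 7 = 7


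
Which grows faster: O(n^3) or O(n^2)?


quadratic grows slower than cubic
O(n^2) is asymptotically smaller; O(n^3) grows faster


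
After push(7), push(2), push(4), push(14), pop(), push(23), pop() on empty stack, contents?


push(7) -> [7]
push(2) -> [7, 2]
push(4) -> [7, 2, 4]
push(14) -> [7, 2, 4, 14]
pop() returns 14 -> [7, 2, 4]
push(23) -> [7, 2, 4, 23]
pop() returns 23 -> [7, 2, 4]
Final stack (bottom to top): [7, 2, 4]


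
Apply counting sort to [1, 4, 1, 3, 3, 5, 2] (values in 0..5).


Count array: [0, 2, 1, 2, 1, 1]
Reconstruct: [1, 1, 2, 3, 3, 4, 5]


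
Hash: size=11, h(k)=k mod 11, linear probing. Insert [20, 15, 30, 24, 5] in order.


Insertions: 20->slot 9; 15->slot 4; 30->slot 8; 24->slot 2; 5->slot 5
Table: [None, None, 24, None, 15, 5, None, None, 30, 20, None]


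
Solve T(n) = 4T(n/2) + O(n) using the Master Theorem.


a=4, b=2, c=1. log_2(4)=2 > c=1. Case 1: O(n^log_b(a)) = O(n^2)
Complexity: O(n^2)


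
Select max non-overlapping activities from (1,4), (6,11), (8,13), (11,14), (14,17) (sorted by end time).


Greedy: pick earliest-ending, then skip overlaps.
Selected (4 activities): [(1, 4), (6, 11), (11, 14), (14, 17)]


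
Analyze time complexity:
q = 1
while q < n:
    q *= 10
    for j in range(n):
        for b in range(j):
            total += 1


Per nesting level: O(log n) * O(n) * O(n) [triangular over j] = O(n^2 log n)
Complexity: O(n^2 log n)


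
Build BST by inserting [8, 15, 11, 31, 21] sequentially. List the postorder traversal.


Root = 8; build tree by BST insertion.
Postorder traversal: [11, 21, 31, 15, 8]


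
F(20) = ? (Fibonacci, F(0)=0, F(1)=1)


F(n)=F(n-1)+F(n-2)
...F(18)=2584, F(19)=4181, F(20)=6765


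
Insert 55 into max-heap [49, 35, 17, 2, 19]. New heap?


Append 55: [49, 35, 17, 2, 19, 55]
Bubble up: swap idx 5(55) with idx 2(17); swap idx 2(55) with idx 0(49)
Result: [55, 35, 49, 2, 19, 17]


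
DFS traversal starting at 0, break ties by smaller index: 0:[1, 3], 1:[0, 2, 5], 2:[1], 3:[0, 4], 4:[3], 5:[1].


DFS stack-based: start with [0]
Visit order: [0, 1, 2, 5, 3, 4]


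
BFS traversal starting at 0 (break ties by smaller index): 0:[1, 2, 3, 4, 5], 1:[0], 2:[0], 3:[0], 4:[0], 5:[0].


BFS queue: start with [0]
Visit order: [0, 1, 2, 3, 4, 5]


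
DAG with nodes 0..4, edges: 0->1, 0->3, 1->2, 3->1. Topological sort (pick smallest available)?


Kahn's algorithm, process smallest node first
Order: [0, 3, 1, 2, 4]


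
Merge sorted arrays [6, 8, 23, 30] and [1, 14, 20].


Compare heads, take smaller each step.
Merged: [1, 6, 8, 14, 20, 23, 30]


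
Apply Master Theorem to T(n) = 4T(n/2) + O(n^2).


a=4, b=2, c=2. log_2(4)=2 = c=2. Case 2: O(n^c log n) = O(n^2 log n)
Complexity: O(n^2 log n)


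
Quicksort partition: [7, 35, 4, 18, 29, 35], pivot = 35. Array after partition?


Elements <= 35 go left of pivot.
Result: [7, 35, 4, 18, 29, 35], pivot at index 5


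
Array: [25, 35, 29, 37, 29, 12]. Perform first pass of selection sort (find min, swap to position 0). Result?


After one pass: [12, 35, 29, 37, 29, 25]


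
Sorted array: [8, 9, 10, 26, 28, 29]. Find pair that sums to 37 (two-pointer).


Two pointers: lo=0, hi=5
Found pair: (8, 29) summing to 37


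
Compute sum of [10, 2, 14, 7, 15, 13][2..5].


Prefix sums: [0, 10, 12, 26, 33, 48, 61]
Sum[2..5] = prefix[6] - prefix[2] = 61 - 12 = 49


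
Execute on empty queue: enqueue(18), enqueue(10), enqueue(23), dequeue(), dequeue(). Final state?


enqueue(18) -> [18]
enqueue(10) -> [18, 10]
enqueue(23) -> [18, 10, 23]
dequeue() returns 18 -> [10, 23]
dequeue() returns 10 -> [23]
Final queue (front to back): [23]


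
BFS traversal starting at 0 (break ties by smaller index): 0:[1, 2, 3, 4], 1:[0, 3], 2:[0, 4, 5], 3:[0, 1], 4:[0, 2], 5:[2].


BFS queue: start with [0]
Visit order: [0, 1, 2, 3, 4, 5]


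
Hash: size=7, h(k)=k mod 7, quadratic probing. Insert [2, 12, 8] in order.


Insertions: 2->slot 2; 12->slot 5; 8->slot 1
Table: [None, 8, 2, None, None, 12, None]


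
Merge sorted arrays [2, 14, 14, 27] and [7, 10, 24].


Compare heads, take smaller each step.
Merged: [2, 7, 10, 14, 14, 24, 27]


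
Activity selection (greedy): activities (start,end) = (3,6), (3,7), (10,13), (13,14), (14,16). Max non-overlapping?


Greedy: pick earliest-ending, then skip overlaps.
Selected (4 activities): [(3, 6), (10, 13), (13, 14), (14, 16)]


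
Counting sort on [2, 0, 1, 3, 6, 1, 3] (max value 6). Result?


Count array: [1, 2, 1, 2, 0, 0, 1]
Reconstruct: [0, 1, 1, 2, 3, 3, 6]


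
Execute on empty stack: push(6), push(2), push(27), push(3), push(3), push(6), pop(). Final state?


push(6) -> [6]
push(2) -> [6, 2]
push(27) -> [6, 2, 27]
push(3) -> [6, 2, 27, 3]
push(3) -> [6, 2, 27, 3, 3]
push(6) -> [6, 2, 27, 3, 3, 6]
pop() returns 6 -> [6, 2, 27, 3, 3]
Final stack (bottom to top): [6, 2, 27, 3, 3]


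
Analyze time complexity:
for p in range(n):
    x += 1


Per nesting level: O(n) = O(n)
Complexity: O(n)


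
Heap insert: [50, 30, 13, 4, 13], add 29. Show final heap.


Append 29: [50, 30, 13, 4, 13, 29]
Bubble up: swap idx 5(29) with idx 2(13)
Result: [50, 30, 29, 4, 13, 13]


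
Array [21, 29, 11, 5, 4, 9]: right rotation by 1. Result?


Right rotate by 1: [9, 21, 29, 11, 5, 4]


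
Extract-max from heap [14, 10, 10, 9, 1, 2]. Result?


Max = 14
Replace root with last, heapify down
Resulting heap: [10, 9, 10, 2, 1]


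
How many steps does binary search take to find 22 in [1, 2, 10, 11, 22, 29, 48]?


Search for 22:
[0,6] mid=3 arr[3]=11
[4,6] mid=5 arr[5]=29
[4,4] mid=4 arr[4]=22
Total: 3 comparisons


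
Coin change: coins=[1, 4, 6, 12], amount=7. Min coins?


dp[0]=0; dp[i]=1+min(dp[i-c] for c in coins)
...dp[2]=2, dp[3]=3, dp[4]=1, dp[5]=2, dp[6]=1, dp[7]=2
Minimum coins for 7 = 2


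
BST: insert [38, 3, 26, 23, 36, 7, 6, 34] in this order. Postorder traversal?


Root = 38; build tree by BST insertion.
Postorder traversal: [6, 7, 23, 34, 36, 26, 3, 38]


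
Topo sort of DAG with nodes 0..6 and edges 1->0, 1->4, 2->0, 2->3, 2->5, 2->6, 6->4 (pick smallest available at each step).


Kahn's algorithm, process smallest node first
Order: [1, 2, 0, 3, 5, 6, 4]


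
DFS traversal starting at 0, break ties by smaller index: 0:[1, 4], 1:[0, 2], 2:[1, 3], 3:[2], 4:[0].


DFS stack-based: start with [0]
Visit order: [0, 1, 2, 3, 4]


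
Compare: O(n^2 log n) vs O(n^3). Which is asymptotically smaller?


n^2 log n grows slower than cubic
O(n^2 log n) is asymptotically smaller; O(n^3) grows faster


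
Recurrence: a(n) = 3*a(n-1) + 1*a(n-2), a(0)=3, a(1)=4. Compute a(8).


Build bottom-up:
...a(6)=1767, a(7)=5836, a(8)=3*5836+1*1767=19275


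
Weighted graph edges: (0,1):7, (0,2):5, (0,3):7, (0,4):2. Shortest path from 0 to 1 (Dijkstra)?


Dijkstra from 0:
Distances: {0: 0, 1: 7, 2: 5, 3: 7, 4: 2}
Shortest distance to 1 = 7, path = [0, 1]


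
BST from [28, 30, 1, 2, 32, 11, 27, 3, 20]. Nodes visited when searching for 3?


BST root = 28
Search for 3: compare at each node
Path: [28, 1, 2, 11, 3]


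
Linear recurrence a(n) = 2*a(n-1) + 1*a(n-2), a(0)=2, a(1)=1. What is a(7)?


Build bottom-up:
...a(5)=53, a(6)=128, a(7)=2*128+1*53=309


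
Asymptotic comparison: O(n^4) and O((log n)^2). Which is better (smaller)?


polylogarithmic grows slower than quartic
O((log n)^2) is asymptotically smaller; O(n^4) grows faster


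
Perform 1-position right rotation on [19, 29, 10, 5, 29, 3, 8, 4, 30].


Right rotate by 1: [30, 19, 29, 10, 5, 29, 3, 8, 4]


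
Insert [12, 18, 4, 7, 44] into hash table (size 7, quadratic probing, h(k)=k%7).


Insertions: 12->slot 5; 18->slot 4; 4->slot 1; 7->slot 0; 44->slot 2
Table: [7, 4, 44, None, 18, 12, None]


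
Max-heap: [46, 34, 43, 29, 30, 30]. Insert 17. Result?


Append 17: [46, 34, 43, 29, 30, 30, 17]
Bubble up: no swaps needed
Result: [46, 34, 43, 29, 30, 30, 17]


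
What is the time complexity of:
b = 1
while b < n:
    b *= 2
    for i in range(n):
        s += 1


Per nesting level: O(log n) * O(n) = O(n log n)
Complexity: O(n log n)


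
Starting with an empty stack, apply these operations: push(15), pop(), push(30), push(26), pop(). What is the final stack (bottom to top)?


push(15) -> [15]
pop() returns 15 -> []
push(30) -> [30]
push(26) -> [30, 26]
pop() returns 26 -> [30]
Final stack (bottom to top): [30]


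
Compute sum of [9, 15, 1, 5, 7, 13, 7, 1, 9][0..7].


Prefix sums: [0, 9, 24, 25, 30, 37, 50, 57, 58, 67]
Sum[0..7] = prefix[8] - prefix[0] = 58 - 0 = 58


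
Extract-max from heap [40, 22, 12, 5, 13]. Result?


Max = 40
Replace root with last, heapify down
Resulting heap: [22, 13, 12, 5]


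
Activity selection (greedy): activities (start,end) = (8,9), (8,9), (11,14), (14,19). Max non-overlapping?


Greedy: pick earliest-ending, then skip overlaps.
Selected (3 activities): [(8, 9), (11, 14), (14, 19)]


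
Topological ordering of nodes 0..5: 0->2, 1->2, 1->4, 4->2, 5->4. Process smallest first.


Kahn's algorithm, process smallest node first
Order: [0, 1, 3, 5, 4, 2]


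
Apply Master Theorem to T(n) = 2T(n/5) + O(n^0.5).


a=2, b=5, c=0.5. log_5(2)=0.431 < c=0.5. Case 3: O(n^c) = O(sqrt(n))
Complexity: O(sqrt(n))


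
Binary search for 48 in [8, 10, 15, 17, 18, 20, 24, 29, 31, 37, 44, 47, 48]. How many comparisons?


Search for 48:
[0,12] mid=6 arr[6]=24
[7,12] mid=9 arr[9]=37
[10,12] mid=11 arr[11]=47
[12,12] mid=12 arr[12]=48
Total: 4 comparisons


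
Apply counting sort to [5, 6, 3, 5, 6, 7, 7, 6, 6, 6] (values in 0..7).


Count array: [0, 0, 0, 1, 0, 2, 5, 2]
Reconstruct: [3, 5, 5, 6, 6, 6, 6, 6, 7, 7]


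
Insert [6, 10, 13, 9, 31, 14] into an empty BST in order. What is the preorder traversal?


Root = 6; build tree by BST insertion.
Preorder traversal: [6, 10, 9, 13, 31, 14]


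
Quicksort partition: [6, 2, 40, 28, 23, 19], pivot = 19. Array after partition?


Elements <= 19 go left of pivot.
Result: [6, 2, 19, 28, 23, 40], pivot at index 2


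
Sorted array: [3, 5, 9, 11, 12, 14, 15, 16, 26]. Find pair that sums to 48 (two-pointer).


Two pointers: lo=0, hi=8
No pair sums to 48


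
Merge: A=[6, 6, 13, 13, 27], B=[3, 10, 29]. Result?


Compare heads, take smaller each step.
Merged: [3, 6, 6, 10, 13, 13, 27, 29]


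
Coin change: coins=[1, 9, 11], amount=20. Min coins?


dp[0]=0; dp[i]=1+min(dp[i-c] for c in coins)
...dp[15]=5, dp[16]=6, dp[17]=7, dp[18]=2, dp[19]=3, dp[20]=2
Minimum coins for 20 = 2


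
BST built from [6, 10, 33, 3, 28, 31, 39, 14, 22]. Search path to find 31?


BST root = 6
Search for 31: compare at each node
Path: [6, 10, 33, 28, 31]


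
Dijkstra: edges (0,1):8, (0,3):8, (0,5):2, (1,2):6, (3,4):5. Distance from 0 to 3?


Dijkstra from 0:
Distances: {0: 0, 1: 8, 2: 14, 3: 8, 4: 13, 5: 2}
Shortest distance to 3 = 8, path = [0, 3]


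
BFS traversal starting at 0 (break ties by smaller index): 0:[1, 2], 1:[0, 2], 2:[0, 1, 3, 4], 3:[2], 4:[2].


BFS queue: start with [0]
Visit order: [0, 1, 2, 3, 4]


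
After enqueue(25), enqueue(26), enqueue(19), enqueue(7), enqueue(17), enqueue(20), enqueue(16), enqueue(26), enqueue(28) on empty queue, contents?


enqueue(25) -> [25]
enqueue(26) -> [25, 26]
enqueue(19) -> [25, 26, 19]
enqueue(7) -> [25, 26, 19, 7]
enqueue(17) -> [25, 26, 19, 7, 17]
enqueue(20) -> [25, 26, 19, 7, 17, 20]
enqueue(16) -> [25, 26, 19, 7, 17, 20, 16]
enqueue(26) -> [25, 26, 19, 7, 17, 20, 16, 26]
enqueue(28) -> [25, 26, 19, 7, 17, 20, 16, 26, 28]
Final queue (front to back): [25, 26, 19, 7, 17, 20, 16, 26, 28]


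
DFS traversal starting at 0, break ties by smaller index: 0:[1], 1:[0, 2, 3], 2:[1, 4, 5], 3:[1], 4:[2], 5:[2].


DFS stack-based: start with [0]
Visit order: [0, 1, 2, 4, 5, 3]


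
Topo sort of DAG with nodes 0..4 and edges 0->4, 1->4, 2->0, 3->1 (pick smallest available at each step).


Kahn's algorithm, process smallest node first
Order: [2, 0, 3, 1, 4]


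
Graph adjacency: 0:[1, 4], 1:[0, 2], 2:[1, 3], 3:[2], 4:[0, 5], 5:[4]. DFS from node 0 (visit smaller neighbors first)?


DFS stack-based: start with [0]
Visit order: [0, 1, 2, 3, 4, 5]


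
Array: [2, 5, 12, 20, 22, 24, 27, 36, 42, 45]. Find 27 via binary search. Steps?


Search for 27:
[0,9] mid=4 arr[4]=22
[5,9] mid=7 arr[7]=36
[5,6] mid=5 arr[5]=24
[6,6] mid=6 arr[6]=27
Total: 4 comparisons


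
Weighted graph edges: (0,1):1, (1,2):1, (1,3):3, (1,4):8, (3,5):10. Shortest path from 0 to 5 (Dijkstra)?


Dijkstra from 0:
Distances: {0: 0, 1: 1, 2: 2, 3: 4, 4: 9, 5: 14}
Shortest distance to 5 = 14, path = [0, 1, 3, 5]


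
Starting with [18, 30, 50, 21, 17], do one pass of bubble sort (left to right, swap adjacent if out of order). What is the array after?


After one pass: [18, 30, 21, 17, 50]


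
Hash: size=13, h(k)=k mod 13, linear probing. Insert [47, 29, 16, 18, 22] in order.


Insertions: 47->slot 8; 29->slot 3; 16->slot 4; 18->slot 5; 22->slot 9
Table: [None, None, None, 29, 16, 18, None, None, 47, 22, None, None, None]


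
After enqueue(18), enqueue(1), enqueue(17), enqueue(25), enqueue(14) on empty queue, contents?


enqueue(18) -> [18]
enqueue(1) -> [18, 1]
enqueue(17) -> [18, 1, 17]
enqueue(25) -> [18, 1, 17, 25]
enqueue(14) -> [18, 1, 17, 25, 14]
Final queue (front to back): [18, 1, 17, 25, 14]


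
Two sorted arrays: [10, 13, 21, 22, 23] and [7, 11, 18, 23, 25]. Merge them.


Compare heads, take smaller each step.
Merged: [7, 10, 11, 13, 18, 21, 22, 23, 23, 25]


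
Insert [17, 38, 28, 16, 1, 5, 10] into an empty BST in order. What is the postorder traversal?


Root = 17; build tree by BST insertion.
Postorder traversal: [10, 5, 1, 16, 28, 38, 17]


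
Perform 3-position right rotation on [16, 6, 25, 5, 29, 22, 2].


Right rotate by 3: [29, 22, 2, 16, 6, 25, 5]


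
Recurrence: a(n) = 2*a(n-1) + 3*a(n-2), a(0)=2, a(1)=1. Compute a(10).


Build bottom-up:
...a(8)=4922, a(9)=14761, a(10)=2*14761+3*4922=44288


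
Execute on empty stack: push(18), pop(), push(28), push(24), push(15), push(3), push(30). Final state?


push(18) -> [18]
pop() returns 18 -> []
push(28) -> [28]
push(24) -> [28, 24]
push(15) -> [28, 24, 15]
push(3) -> [28, 24, 15, 3]
push(30) -> [28, 24, 15, 3, 30]
Final stack (bottom to top): [28, 24, 15, 3, 30]


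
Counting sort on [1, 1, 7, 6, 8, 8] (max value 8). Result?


Count array: [0, 2, 0, 0, 0, 0, 1, 1, 2]
Reconstruct: [1, 1, 6, 7, 8, 8]


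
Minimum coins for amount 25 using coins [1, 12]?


dp[0]=0; dp[i]=1+min(dp[i-c] for c in coins)
...dp[20]=9, dp[21]=10, dp[22]=11, dp[23]=12, dp[24]=2, dp[25]=3
Minimum coins for 25 = 3


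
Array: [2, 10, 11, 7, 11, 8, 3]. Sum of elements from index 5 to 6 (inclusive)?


Prefix sums: [0, 2, 12, 23, 30, 41, 49, 52]
Sum[5..6] = prefix[7] - prefix[5] = 52 - 41 = 11


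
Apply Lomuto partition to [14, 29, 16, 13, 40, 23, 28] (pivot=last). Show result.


Elements <= 28 go left of pivot.
Result: [14, 16, 13, 23, 28, 29, 40], pivot at index 4


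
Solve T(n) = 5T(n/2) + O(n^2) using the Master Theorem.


a=5, b=2, c=2. log_2(5)=2.322 > c=2. Case 1: O(n^log_b(a)) = O(n^2.322)
Complexity: O(n^2.322)


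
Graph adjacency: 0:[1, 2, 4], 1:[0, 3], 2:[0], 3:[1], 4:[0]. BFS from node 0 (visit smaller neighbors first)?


BFS queue: start with [0]
Visit order: [0, 1, 2, 4, 3]


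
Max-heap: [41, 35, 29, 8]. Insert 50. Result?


Append 50: [41, 35, 29, 8, 50]
Bubble up: swap idx 4(50) with idx 1(35); swap idx 1(50) with idx 0(41)
Result: [50, 41, 29, 8, 35]


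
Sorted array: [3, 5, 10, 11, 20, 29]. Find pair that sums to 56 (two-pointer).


Two pointers: lo=0, hi=5
No pair sums to 56


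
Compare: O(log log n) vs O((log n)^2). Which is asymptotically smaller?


double-logarithmic grows slower than polylogarithmic
O(log log n) is asymptotically smaller; O((log n)^2) grows faster


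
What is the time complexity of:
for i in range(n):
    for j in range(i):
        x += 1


Per nesting level: O(n) * O(n) [triangular over i] = O(n^2)
Complexity: O(n^2)


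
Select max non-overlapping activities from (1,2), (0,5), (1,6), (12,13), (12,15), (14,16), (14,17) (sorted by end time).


Greedy: pick earliest-ending, then skip overlaps.
Selected (3 activities): [(1, 2), (12, 13), (14, 16)]


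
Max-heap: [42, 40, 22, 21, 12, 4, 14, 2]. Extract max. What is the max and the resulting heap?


Max = 42
Replace root with last, heapify down
Resulting heap: [40, 21, 22, 2, 12, 4, 14]


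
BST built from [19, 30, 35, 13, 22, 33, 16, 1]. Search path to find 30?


BST root = 19
Search for 30: compare at each node
Path: [19, 30]


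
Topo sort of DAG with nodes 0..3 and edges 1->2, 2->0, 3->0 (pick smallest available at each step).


Kahn's algorithm, process smallest node first
Order: [1, 2, 3, 0]


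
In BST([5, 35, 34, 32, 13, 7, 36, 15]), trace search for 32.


BST root = 5
Search for 32: compare at each node
Path: [5, 35, 34, 32]


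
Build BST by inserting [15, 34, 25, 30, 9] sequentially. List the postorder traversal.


Root = 15; build tree by BST insertion.
Postorder traversal: [9, 30, 25, 34, 15]


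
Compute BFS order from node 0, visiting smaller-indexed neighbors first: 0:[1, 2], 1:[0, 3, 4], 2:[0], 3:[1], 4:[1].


BFS queue: start with [0]
Visit order: [0, 1, 2, 3, 4]


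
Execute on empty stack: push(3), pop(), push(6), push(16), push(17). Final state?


push(3) -> [3]
pop() returns 3 -> []
push(6) -> [6]
push(16) -> [6, 16]
push(17) -> [6, 16, 17]
Final stack (bottom to top): [6, 16, 17]


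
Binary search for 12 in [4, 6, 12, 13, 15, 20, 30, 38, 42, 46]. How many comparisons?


Search for 12:
[0,9] mid=4 arr[4]=15
[0,3] mid=1 arr[1]=6
[2,3] mid=2 arr[2]=12
Total: 3 comparisons


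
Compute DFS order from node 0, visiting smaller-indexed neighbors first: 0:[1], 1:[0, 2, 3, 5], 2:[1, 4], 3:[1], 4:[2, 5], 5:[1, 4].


DFS stack-based: start with [0]
Visit order: [0, 1, 2, 4, 5, 3]


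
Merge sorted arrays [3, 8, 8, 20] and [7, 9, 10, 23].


Compare heads, take smaller each step.
Merged: [3, 7, 8, 8, 9, 10, 20, 23]


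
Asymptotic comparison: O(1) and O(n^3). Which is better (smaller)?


constant grows slower than cubic
O(1) is asymptotically smaller; O(n^3) grows faster


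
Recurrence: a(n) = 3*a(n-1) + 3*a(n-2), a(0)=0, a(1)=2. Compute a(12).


Build bottom-up:
...a(10)=267786, a(11)=1015254, a(12)=3*1015254+3*267786=3849120


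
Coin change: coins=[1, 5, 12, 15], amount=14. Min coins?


dp[0]=0; dp[i]=1+min(dp[i-c] for c in coins)
...dp[9]=5, dp[10]=2, dp[11]=3, dp[12]=1, dp[13]=2, dp[14]=3
Minimum coins for 14 = 3


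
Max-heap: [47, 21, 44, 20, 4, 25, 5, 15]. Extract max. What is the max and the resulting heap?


Max = 47
Replace root with last, heapify down
Resulting heap: [44, 21, 25, 20, 4, 15, 5]


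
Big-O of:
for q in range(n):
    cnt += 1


Per nesting level: O(n) = O(n)
Complexity: O(n)


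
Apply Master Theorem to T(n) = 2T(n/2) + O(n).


a=2, b=2, c=1. log_2(2)=1 = c=1. Case 2: O(n^c log n) = O(n log n)
Complexity: O(n log n)


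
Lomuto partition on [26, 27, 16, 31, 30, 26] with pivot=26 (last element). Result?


Elements <= 26 go left of pivot.
Result: [26, 16, 26, 31, 30, 27], pivot at index 2


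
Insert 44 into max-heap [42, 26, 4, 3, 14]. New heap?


Append 44: [42, 26, 4, 3, 14, 44]
Bubble up: swap idx 5(44) with idx 2(4); swap idx 2(44) with idx 0(42)
Result: [44, 26, 42, 3, 14, 4]


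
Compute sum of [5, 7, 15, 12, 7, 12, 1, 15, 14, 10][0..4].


Prefix sums: [0, 5, 12, 27, 39, 46, 58, 59, 74, 88, 98]
Sum[0..4] = prefix[5] - prefix[0] = 46 - 0 = 46


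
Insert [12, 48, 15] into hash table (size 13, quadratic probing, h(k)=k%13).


Insertions: 12->slot 12; 48->slot 9; 15->slot 2
Table: [None, None, 15, None, None, None, None, None, None, 48, None, None, 12]


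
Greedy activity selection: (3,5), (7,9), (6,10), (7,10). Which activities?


Greedy: pick earliest-ending, then skip overlaps.
Selected (2 activities): [(3, 5), (7, 9)]


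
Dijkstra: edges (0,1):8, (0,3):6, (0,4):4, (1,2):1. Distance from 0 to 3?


Dijkstra from 0:
Distances: {0: 0, 1: 8, 2: 9, 3: 6, 4: 4}
Shortest distance to 3 = 6, path = [0, 3]


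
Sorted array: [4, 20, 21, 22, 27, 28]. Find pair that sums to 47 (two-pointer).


Two pointers: lo=0, hi=5
Found pair: (20, 27) summing to 47


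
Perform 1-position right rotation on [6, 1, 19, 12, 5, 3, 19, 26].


Right rotate by 1: [26, 6, 1, 19, 12, 5, 3, 19]


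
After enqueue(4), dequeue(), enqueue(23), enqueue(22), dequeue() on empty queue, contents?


enqueue(4) -> [4]
dequeue() returns 4 -> []
enqueue(23) -> [23]
enqueue(22) -> [23, 22]
dequeue() returns 23 -> [22]
Final queue (front to back): [22]


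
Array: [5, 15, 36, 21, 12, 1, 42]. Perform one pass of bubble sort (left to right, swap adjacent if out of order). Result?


After one pass: [5, 15, 21, 12, 1, 36, 42]


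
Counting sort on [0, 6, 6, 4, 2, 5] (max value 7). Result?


Count array: [1, 0, 1, 0, 1, 1, 2, 0]
Reconstruct: [0, 2, 4, 5, 6, 6]


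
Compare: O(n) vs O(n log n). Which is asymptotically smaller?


linear grows slower than linearithmic
O(n) is asymptotically smaller; O(n log n) grows faster


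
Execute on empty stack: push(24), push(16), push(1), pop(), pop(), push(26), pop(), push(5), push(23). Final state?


push(24) -> [24]
push(16) -> [24, 16]
push(1) -> [24, 16, 1]
pop() returns 1 -> [24, 16]
pop() returns 16 -> [24]
push(26) -> [24, 26]
pop() returns 26 -> [24]
push(5) -> [24, 5]
push(23) -> [24, 5, 23]
Final stack (bottom to top): [24, 5, 23]


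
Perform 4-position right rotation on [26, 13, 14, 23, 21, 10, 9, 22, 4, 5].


Right rotate by 4: [9, 22, 4, 5, 26, 13, 14, 23, 21, 10]


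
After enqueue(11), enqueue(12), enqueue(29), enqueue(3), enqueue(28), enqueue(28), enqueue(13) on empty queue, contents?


enqueue(11) -> [11]
enqueue(12) -> [11, 12]
enqueue(29) -> [11, 12, 29]
enqueue(3) -> [11, 12, 29, 3]
enqueue(28) -> [11, 12, 29, 3, 28]
enqueue(28) -> [11, 12, 29, 3, 28, 28]
enqueue(13) -> [11, 12, 29, 3, 28, 28, 13]
Final queue (front to back): [11, 12, 29, 3, 28, 28, 13]


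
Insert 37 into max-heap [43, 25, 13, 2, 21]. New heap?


Append 37: [43, 25, 13, 2, 21, 37]
Bubble up: swap idx 5(37) with idx 2(13)
Result: [43, 25, 37, 2, 21, 13]


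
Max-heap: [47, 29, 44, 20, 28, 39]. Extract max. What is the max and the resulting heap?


Max = 47
Replace root with last, heapify down
Resulting heap: [44, 29, 39, 20, 28]


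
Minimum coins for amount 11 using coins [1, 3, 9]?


dp[0]=0; dp[i]=1+min(dp[i-c] for c in coins)
...dp[6]=2, dp[7]=3, dp[8]=4, dp[9]=1, dp[10]=2, dp[11]=3
Minimum coins for 11 = 3


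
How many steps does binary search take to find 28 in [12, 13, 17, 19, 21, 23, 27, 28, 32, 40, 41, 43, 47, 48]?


Search for 28:
[0,13] mid=6 arr[6]=27
[7,13] mid=10 arr[10]=41
[7,9] mid=8 arr[8]=32
[7,7] mid=7 arr[7]=28
Total: 4 comparisons


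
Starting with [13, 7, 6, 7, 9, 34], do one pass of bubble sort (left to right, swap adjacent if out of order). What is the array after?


After one pass: [7, 6, 7, 9, 13, 34]


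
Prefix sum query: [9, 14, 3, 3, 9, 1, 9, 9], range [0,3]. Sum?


Prefix sums: [0, 9, 23, 26, 29, 38, 39, 48, 57]
Sum[0..3] = prefix[4] - prefix[0] = 29 - 0 = 29


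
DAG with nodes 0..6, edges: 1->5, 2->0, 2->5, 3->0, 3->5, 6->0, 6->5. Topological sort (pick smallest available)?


Kahn's algorithm, process smallest node first
Order: [1, 2, 3, 4, 6, 0, 5]


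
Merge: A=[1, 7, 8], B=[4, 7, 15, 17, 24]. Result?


Compare heads, take smaller each step.
Merged: [1, 4, 7, 7, 8, 15, 17, 24]


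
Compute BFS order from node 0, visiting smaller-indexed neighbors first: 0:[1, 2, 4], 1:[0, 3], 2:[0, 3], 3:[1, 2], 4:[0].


BFS queue: start with [0]
Visit order: [0, 1, 2, 4, 3]


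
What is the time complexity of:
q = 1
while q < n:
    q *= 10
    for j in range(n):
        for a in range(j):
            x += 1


Per nesting level: O(log n) * O(n) * O(n) [triangular over j] = O(n^2 log n)
Complexity: O(n^2 log n)


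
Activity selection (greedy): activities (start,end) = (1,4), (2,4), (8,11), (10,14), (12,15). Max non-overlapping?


Greedy: pick earliest-ending, then skip overlaps.
Selected (3 activities): [(1, 4), (8, 11), (12, 15)]


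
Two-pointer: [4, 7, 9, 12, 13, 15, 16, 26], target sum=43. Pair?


Two pointers: lo=0, hi=7
No pair sums to 43


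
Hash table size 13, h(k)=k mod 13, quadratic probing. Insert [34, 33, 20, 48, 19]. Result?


Insertions: 34->slot 8; 33->slot 7; 20->slot 11; 48->slot 9; 19->slot 6
Table: [None, None, None, None, None, None, 19, 33, 34, 48, None, 20, None]


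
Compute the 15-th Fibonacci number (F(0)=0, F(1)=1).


F(n)=F(n-1)+F(n-2)
...F(13)=233, F(14)=377, F(15)=610


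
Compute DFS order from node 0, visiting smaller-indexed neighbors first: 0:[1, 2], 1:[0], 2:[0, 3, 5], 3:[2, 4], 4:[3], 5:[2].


DFS stack-based: start with [0]
Visit order: [0, 1, 2, 3, 4, 5]


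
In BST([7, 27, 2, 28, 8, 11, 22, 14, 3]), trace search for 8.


BST root = 7
Search for 8: compare at each node
Path: [7, 27, 8]


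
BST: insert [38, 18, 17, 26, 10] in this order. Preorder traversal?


Root = 38; build tree by BST insertion.
Preorder traversal: [38, 18, 17, 10, 26]


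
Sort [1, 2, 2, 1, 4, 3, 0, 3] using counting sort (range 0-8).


Count array: [1, 2, 2, 2, 1, 0, 0, 0, 0]
Reconstruct: [0, 1, 1, 2, 2, 3, 3, 4]


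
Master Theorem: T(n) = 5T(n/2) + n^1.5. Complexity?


a=5, b=2, c=1.5. log_2(5)=2.322 > c=1.5. Case 1: O(n^log_b(a)) = O(n^2.322)
Complexity: O(n^2.322)


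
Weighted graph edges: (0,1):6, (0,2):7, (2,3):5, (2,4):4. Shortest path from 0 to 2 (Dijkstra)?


Dijkstra from 0:
Distances: {0: 0, 1: 6, 2: 7, 3: 12, 4: 11}
Shortest distance to 2 = 7, path = [0, 2]


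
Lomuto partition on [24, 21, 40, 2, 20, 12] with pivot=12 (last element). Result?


Elements <= 12 go left of pivot.
Result: [2, 12, 40, 24, 20, 21], pivot at index 1


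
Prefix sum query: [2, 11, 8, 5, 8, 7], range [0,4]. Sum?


Prefix sums: [0, 2, 13, 21, 26, 34, 41]
Sum[0..4] = prefix[5] - prefix[0] = 34 - 0 = 34


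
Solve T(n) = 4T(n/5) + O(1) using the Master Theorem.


a=4, b=5, c=0. log_5(4)=0.861 > c=0. Case 1: O(n^log_b(a)) = O(n^0.861)
Complexity: O(n^0.861)


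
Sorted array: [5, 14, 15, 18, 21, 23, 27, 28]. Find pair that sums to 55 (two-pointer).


Two pointers: lo=0, hi=7
Found pair: (27, 28) summing to 55


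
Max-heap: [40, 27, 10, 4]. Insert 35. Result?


Append 35: [40, 27, 10, 4, 35]
Bubble up: swap idx 4(35) with idx 1(27)
Result: [40, 35, 10, 4, 27]


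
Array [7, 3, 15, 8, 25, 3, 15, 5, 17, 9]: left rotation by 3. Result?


Left rotate by 3: [8, 25, 3, 15, 5, 17, 9, 7, 3, 15]


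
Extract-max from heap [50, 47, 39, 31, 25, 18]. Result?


Max = 50
Replace root with last, heapify down
Resulting heap: [47, 31, 39, 18, 25]


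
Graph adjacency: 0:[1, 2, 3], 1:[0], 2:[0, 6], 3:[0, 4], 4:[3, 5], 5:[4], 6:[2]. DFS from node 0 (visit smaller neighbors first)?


DFS stack-based: start with [0]
Visit order: [0, 1, 2, 6, 3, 4, 5]


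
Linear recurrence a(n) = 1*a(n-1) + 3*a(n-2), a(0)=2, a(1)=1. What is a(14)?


Build bottom-up:
...a(12)=22258, a(13)=51169, a(14)=1*51169+3*22258=117943


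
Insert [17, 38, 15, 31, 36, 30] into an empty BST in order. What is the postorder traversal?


Root = 17; build tree by BST insertion.
Postorder traversal: [15, 30, 36, 31, 38, 17]


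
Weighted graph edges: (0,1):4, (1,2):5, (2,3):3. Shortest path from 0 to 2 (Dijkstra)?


Dijkstra from 0:
Distances: {0: 0, 1: 4, 2: 9, 3: 12}
Shortest distance to 2 = 9, path = [0, 1, 2]


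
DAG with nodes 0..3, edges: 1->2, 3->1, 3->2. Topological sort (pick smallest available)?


Kahn's algorithm, process smallest node first
Order: [0, 3, 1, 2]


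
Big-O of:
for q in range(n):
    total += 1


Per nesting level: O(n) = O(n)
Complexity: O(n)


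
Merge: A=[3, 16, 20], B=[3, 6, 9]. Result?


Compare heads, take smaller each step.
Merged: [3, 3, 6, 9, 16, 20]


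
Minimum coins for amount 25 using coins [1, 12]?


dp[0]=0; dp[i]=1+min(dp[i-c] for c in coins)
...dp[20]=9, dp[21]=10, dp[22]=11, dp[23]=12, dp[24]=2, dp[25]=3
Minimum coins for 25 = 3


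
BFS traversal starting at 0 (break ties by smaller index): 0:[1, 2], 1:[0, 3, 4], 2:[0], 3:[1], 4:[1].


BFS queue: start with [0]
Visit order: [0, 1, 2, 3, 4]


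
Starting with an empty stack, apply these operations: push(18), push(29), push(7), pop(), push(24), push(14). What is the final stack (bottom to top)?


push(18) -> [18]
push(29) -> [18, 29]
push(7) -> [18, 29, 7]
pop() returns 7 -> [18, 29]
push(24) -> [18, 29, 24]
push(14) -> [18, 29, 24, 14]
Final stack (bottom to top): [18, 29, 24, 14]


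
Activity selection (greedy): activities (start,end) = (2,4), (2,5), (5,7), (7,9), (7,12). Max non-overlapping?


Greedy: pick earliest-ending, then skip overlaps.
Selected (3 activities): [(2, 4), (5, 7), (7, 9)]


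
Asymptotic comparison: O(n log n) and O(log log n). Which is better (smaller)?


double-logarithmic grows slower than linearithmic
O(log log n) is asymptotically smaller; O(n log n) grows faster


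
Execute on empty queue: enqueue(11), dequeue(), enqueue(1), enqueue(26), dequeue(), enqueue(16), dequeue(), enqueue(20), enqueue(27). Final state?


enqueue(11) -> [11]
dequeue() returns 11 -> []
enqueue(1) -> [1]
enqueue(26) -> [1, 26]
dequeue() returns 1 -> [26]
enqueue(16) -> [26, 16]
dequeue() returns 26 -> [16]
enqueue(20) -> [16, 20]
enqueue(27) -> [16, 20, 27]
Final queue (front to back): [16, 20, 27]


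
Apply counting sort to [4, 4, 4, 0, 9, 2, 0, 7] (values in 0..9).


Count array: [2, 0, 1, 0, 3, 0, 0, 1, 0, 1]
Reconstruct: [0, 0, 2, 4, 4, 4, 7, 9]


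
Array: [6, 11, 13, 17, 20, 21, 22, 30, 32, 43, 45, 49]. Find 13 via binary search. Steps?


Search for 13:
[0,11] mid=5 arr[5]=21
[0,4] mid=2 arr[2]=13
Total: 2 comparisons


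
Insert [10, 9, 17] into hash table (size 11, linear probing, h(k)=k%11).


Insertions: 10->slot 10; 9->slot 9; 17->slot 6
Table: [None, None, None, None, None, None, 17, None, None, 9, 10]


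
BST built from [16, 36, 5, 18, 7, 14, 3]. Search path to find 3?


BST root = 16
Search for 3: compare at each node
Path: [16, 5, 3]


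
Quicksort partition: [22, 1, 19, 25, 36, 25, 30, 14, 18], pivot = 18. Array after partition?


Elements <= 18 go left of pivot.
Result: [1, 14, 18, 25, 36, 25, 30, 22, 19], pivot at index 2


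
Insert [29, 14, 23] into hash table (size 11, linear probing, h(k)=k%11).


Insertions: 29->slot 7; 14->slot 3; 23->slot 1
Table: [None, 23, None, 14, None, None, None, 29, None, None, None]


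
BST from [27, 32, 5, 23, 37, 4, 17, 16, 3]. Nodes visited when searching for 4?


BST root = 27
Search for 4: compare at each node
Path: [27, 5, 4]


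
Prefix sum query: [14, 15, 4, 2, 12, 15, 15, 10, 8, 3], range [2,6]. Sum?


Prefix sums: [0, 14, 29, 33, 35, 47, 62, 77, 87, 95, 98]
Sum[2..6] = prefix[7] - prefix[2] = 77 - 29 = 48


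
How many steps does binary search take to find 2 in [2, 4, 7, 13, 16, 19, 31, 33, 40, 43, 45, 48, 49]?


Search for 2:
[0,12] mid=6 arr[6]=31
[0,5] mid=2 arr[2]=7
[0,1] mid=0 arr[0]=2
Total: 3 comparisons


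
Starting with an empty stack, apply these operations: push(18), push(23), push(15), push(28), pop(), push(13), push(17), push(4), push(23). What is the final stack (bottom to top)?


push(18) -> [18]
push(23) -> [18, 23]
push(15) -> [18, 23, 15]
push(28) -> [18, 23, 15, 28]
pop() returns 28 -> [18, 23, 15]
push(13) -> [18, 23, 15, 13]
push(17) -> [18, 23, 15, 13, 17]
push(4) -> [18, 23, 15, 13, 17, 4]
push(23) -> [18, 23, 15, 13, 17, 4, 23]
Final stack (bottom to top): [18, 23, 15, 13, 17, 4, 23]


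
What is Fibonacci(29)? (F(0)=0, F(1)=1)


F(n)=F(n-1)+F(n-2)
...F(27)=196418, F(28)=317811, F(29)=514229


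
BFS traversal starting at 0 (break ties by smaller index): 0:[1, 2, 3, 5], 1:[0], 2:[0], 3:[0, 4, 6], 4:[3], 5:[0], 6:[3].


BFS queue: start with [0]
Visit order: [0, 1, 2, 3, 5, 4, 6]


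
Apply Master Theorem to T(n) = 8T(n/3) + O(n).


a=8, b=3, c=1. log_3(8)=1.893 > c=1. Case 1: O(n^log_b(a)) = O(n^1.893)
Complexity: O(n^1.893)


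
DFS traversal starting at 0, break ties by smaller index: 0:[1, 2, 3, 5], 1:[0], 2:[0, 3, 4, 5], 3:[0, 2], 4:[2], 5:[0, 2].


DFS stack-based: start with [0]
Visit order: [0, 1, 2, 3, 4, 5]


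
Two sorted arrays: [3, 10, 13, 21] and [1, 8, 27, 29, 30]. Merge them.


Compare heads, take smaller each step.
Merged: [1, 3, 8, 10, 13, 21, 27, 29, 30]


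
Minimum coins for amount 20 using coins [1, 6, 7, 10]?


dp[0]=0; dp[i]=1+min(dp[i-c] for c in coins)
...dp[15]=3, dp[16]=2, dp[17]=2, dp[18]=3, dp[19]=3, dp[20]=2
Minimum coins for 20 = 2


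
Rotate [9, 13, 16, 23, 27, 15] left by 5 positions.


Left rotate by 5: [15, 9, 13, 16, 23, 27]


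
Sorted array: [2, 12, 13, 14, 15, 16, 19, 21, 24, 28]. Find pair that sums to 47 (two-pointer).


Two pointers: lo=0, hi=9
Found pair: (19, 28) summing to 47


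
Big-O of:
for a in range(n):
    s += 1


Per nesting level: O(n) = O(n)
Complexity: O(n)


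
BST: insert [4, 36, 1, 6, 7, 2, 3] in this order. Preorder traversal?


Root = 4; build tree by BST insertion.
Preorder traversal: [4, 1, 2, 3, 36, 6, 7]


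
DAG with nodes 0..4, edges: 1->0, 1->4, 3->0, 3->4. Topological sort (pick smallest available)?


Kahn's algorithm, process smallest node first
Order: [1, 2, 3, 0, 4]


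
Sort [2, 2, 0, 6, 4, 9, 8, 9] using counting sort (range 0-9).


Count array: [1, 0, 2, 0, 1, 0, 1, 0, 1, 2]
Reconstruct: [0, 2, 2, 4, 6, 8, 9, 9]


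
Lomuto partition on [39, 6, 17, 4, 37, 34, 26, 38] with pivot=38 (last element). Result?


Elements <= 38 go left of pivot.
Result: [6, 17, 4, 37, 34, 26, 38, 39], pivot at index 6


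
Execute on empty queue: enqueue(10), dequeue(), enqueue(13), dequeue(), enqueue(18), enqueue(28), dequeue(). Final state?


enqueue(10) -> [10]
dequeue() returns 10 -> []
enqueue(13) -> [13]
dequeue() returns 13 -> []
enqueue(18) -> [18]
enqueue(28) -> [18, 28]
dequeue() returns 18 -> [28]
Final queue (front to back): [28]
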